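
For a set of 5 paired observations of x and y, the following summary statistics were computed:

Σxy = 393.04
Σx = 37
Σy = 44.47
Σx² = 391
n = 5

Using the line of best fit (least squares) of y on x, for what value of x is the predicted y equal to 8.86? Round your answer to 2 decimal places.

7.34

Sxx = Σx² − (Σx)²/n = 391 − 273.8 = 117.2
Sxy = Σxy − (Σx)(Σy)/n = 393.04 − 329.078 = 63.962
b = Sxy/Sxx = 63.962/117.2 = 0.545751
a = ȳ − b·x̄ = 8.894 − 0.545751·7.4 = 4.855444
Set a + b·x = 8.86: x = (8.86 − 4.855444) / 0.545751 = 7.337701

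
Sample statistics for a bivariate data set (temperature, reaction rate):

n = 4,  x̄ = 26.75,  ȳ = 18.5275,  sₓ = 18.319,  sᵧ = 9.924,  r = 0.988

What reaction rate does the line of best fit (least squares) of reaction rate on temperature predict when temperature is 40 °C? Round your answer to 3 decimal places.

b = r · sᵧ/sₓ = 0.988 · 9.924/18.319 = 0.535232
a = ȳ − b·x̄ = 18.5275 − 0.535232·26.75 = 4.210048
ŷ(40) = a + b·40 = 4.210048 + 0.535232·40 = 25.619322

25.619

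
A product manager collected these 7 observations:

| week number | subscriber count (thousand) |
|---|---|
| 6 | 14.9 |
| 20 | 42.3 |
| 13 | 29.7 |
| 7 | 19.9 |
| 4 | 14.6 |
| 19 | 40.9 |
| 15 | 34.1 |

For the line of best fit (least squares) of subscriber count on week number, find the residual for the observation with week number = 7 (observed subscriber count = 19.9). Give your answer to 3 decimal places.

n = 7, Σx = 84, Σy = 196.4, Σxy = 2807.8, Σx² = 1256
Sxx = Σx² − (Σx)²/n = 1256 − 1008 = 248
Sxy = Σxy − (Σx)(Σy)/n = 2807.8 − 2356.8 = 451
b = Sxy/Sxx = 451/248 = 1.818548
a = ȳ − b·x̄ = 28.057143 − 1.818548·12 = 6.234562
ŷ(7) = 6.234562 + 1.818548·7 = 18.964401
residual = y − ŷ = 19.9 − 18.964401 = 0.935599

0.936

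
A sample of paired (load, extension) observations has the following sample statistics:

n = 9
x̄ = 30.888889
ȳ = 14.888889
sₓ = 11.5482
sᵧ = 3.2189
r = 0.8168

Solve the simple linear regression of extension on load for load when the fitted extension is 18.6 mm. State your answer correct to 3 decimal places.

47.189

b = r · sᵧ/sₓ = 0.8168 · 3.2189/11.5482 = 0.227672
a = ȳ − b·x̄ = 14.888889 − 0.227672·30.888889 = 7.856365
Set a + b·x = 18.6: x = (18.6 − 7.856365) / 0.227672 = 47.189168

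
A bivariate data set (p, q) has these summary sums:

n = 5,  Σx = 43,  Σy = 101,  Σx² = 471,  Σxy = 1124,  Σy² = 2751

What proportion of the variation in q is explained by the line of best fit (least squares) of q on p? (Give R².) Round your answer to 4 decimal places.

Sxx = Σx² − (Σx)²/n = 471 − 369.8 = 101.2
Sxy = Σxy − (Σx)(Σy)/n = 1124 − 868.6 = 255.4
Syy = Σy² − (Σy)²/n = 2751 − 2040.2 = 710.8
R² = Sxy²/(Sxx·Syy) = (255.4)²/(101.2·710.8) = 0.906805

0.9068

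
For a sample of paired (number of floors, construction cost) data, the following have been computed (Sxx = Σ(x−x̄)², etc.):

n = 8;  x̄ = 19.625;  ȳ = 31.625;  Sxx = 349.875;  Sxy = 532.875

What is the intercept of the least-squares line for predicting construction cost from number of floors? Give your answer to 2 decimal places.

b = Sxy/Sxx = 532.875/349.875 = 1.523044
a = ȳ − b·x̄ = 31.625 − 1.523044·19.625 = 1.735263

1.74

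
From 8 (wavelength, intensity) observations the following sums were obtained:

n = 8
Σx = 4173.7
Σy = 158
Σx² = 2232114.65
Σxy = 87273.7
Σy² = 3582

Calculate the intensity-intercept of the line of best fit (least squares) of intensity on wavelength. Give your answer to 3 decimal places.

-26.490

Sxx = Σx² − (Σx)²/n = 2232114.65 − 2177471.46125 = 54643.18875
Sxy = Σxy − (Σx)(Σy)/n = 87273.7 − 82430.575 = 4843.125
b = Sxy/Sxx = 4843.125/54643.18875 = 0.088632
a = ȳ − b·x̄ = 19.75 − 0.088632·521.7125 = -26.490326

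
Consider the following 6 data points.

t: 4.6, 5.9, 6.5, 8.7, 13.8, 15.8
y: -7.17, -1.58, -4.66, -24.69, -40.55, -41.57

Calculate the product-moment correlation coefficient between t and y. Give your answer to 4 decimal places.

n = 6, Σx = 55.3, Σy = -120.22, Σxy = -1503.793, Σx² = 613.99, Σy² = 4057.5844
Sxx = Σx² − (Σx)²/n = 613.99 − 509.681667 = 104.308333
Sxy = Σxy − (Σx)(Σy)/n = -1503.793 − (-1108.027667) = -395.765333
Syy = Σy² − (Σy)²/n = 4057.5844 − 2408.808067 = 1648.776333
r = Sxy/√(Sxx·Syy) = -395.765333/√(171981.111369) = -395.765333/414.706054 = -0.954327

-0.9543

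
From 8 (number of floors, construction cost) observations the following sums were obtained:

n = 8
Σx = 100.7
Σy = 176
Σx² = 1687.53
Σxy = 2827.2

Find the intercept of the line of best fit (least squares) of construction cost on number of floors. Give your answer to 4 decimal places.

Sxx = Σx² − (Σx)²/n = 1687.53 − 1267.56125 = 419.96875
Sxy = Σxy − (Σx)(Σy)/n = 2827.2 − 2215.4 = 611.8
b = Sxy/Sxx = 611.8/419.96875 = 1.456775
a = ȳ − b·x̄ = 22 − 1.456775·12.5875 = 3.662844

3.6628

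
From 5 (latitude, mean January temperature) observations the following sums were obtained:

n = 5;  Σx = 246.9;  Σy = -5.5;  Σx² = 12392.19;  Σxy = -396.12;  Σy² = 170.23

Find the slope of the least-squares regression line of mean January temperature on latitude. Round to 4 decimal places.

-0.6218

Sxx = Σx² − (Σx)²/n = 12392.19 − 12191.922 = 200.268
Sxy = Σxy − (Σx)(Σy)/n = -396.12 − (-271.59) = -124.53
b = Sxy/Sxx = -124.53/200.268 = -0.621817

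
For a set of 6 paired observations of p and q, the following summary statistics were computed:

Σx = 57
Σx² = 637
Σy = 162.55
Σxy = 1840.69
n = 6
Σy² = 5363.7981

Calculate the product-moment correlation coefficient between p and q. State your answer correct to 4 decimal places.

Sxx = Σx² − (Σx)²/n = 637 − 541.5 = 95.5
Sxy = Σxy − (Σx)(Σy)/n = 1840.69 − 1544.225 = 296.465
Syy = Σy² − (Σy)²/n = 5363.7981 − 4403.750417 = 960.047683
r = Sxy/√(Sxx·Syy) = 296.465/√(91684.553758) = 296.465/302.794574 = 0.979096

0.9791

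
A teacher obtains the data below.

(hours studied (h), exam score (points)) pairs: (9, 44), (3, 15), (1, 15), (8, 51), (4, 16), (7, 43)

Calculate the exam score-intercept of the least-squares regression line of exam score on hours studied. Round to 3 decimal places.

n = 6, Σx = 32, Σy = 184, Σxy = 1229, Σx² = 220
Sxx = Σx² − (Σx)²/n = 220 − 170.666667 = 49.333333
Sxy = Σxy − (Σx)(Σy)/n = 1229 − 981.333333 = 247.666667
b = Sxy/Sxx = 247.666667/49.333333 = 5.020270
a = ȳ − b·x̄ = 30.666667 − 5.020270·5.333333 = 3.891892

3.892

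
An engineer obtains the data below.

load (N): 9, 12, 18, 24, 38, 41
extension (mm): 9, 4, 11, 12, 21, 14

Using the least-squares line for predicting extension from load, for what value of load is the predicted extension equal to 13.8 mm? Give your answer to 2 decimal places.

29.37

n = 6, Σx = 142, Σy = 71, Σxy = 1987, Σx² = 4250
Sxx = Σx² − (Σx)²/n = 4250 − 3360.666667 = 889.333333
Sxy = Σxy − (Σx)(Σy)/n = 1987 − 1680.333333 = 306.666667
b = Sxy/Sxx = 306.666667/889.333333 = 0.344828
a = ȳ − b·x̄ = 11.833333 − 0.344828·23.666667 = 3.672414
Set a + b·x = 13.8: x = (13.8 − 3.672414) / 0.344828 = 29.37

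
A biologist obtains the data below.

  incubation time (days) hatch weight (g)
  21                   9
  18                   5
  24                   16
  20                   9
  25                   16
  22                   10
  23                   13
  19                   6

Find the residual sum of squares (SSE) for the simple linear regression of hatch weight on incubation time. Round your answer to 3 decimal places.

n = 8, Σx = 172, Σy = 84, Σxy = 1876, Σx² = 3740, Σy² = 1004
Sxx = Σx² − (Σx)²/n = 3740 − 3698 = 42
Sxy = Σxy − (Σx)(Σy)/n = 1876 − 1806 = 70
Syy = Σy² − (Σy)²/n = 1004 − 882 = 122
b = Sxy/Sxx = 70/42 = 1.666667
SSE = Syy − b·Sxy = 122 − 1.666667·70 = 5.333333

5.333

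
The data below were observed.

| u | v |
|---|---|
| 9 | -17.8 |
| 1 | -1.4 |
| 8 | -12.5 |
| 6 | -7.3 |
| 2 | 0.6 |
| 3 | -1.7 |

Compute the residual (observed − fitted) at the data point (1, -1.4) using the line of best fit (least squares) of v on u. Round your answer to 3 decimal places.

n = 6, Σx = 29, Σy = -40.1, Σxy = -309.3, Σx² = 195
Sxx = Σx² − (Σx)²/n = 195 − 140.166667 = 54.833333
Sxy = Σxy − (Σx)(Σy)/n = -309.3 − (-193.816667) = -115.483333
b = Sxy/Sxx = -115.483333/54.833333 = -2.106079
a = ȳ − b·x̄ = -6.683333 − (-2.106079)·4.833333 = 3.496049
ŷ(1) = 3.496049 + (-2.106079)·1 = 1.389970
residual = y − ŷ = -1.4 − 1.389970 = -2.789970

-2.790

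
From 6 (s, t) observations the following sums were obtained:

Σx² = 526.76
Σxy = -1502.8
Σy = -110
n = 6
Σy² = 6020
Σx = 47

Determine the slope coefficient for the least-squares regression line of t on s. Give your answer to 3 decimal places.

-4.043

Sxx = Σx² − (Σx)²/n = 526.76 − 368.166667 = 158.593333
Sxy = Σxy − (Σx)(Σy)/n = -1502.8 − (-861.666667) = -641.133333
b = Sxy/Sxx = -641.133333/158.593333 = -4.042625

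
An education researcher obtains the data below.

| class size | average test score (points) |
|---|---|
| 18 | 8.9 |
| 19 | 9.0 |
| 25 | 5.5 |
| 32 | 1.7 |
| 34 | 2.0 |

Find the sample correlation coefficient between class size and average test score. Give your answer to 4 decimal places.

-0.9897

n = 5, Σx = 128, Σy = 27.1, Σxy = 591.1, Σx² = 3490, Σy² = 197.35
Sxx = Σx² − (Σx)²/n = 3490 − 3276.8 = 213.2
Sxy = Σxy − (Σx)(Σy)/n = 591.1 − 693.76 = -102.66
Syy = Σy² − (Σy)²/n = 197.35 − 146.882 = 50.468
r = Sxy/√(Sxx·Syy) = -102.66/√(10759.7776) = -102.66/103.729348 = -0.989691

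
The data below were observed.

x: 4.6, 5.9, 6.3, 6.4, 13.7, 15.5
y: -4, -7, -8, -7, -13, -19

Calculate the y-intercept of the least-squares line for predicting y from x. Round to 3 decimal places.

0.213

n = 6, Σx = 52.4, Σy = -58, Σxy = -627.5, Σx² = 564.56
Sxx = Σx² − (Σx)²/n = 564.56 − 457.626667 = 106.933333
Sxy = Σxy − (Σx)(Σy)/n = -627.5 − (-506.533333) = -120.966667
b = Sxy/Sxx = -120.966667/106.933333 = -1.131234
a = ȳ − b·x̄ = -9.666667 − (-1.131234)·8.733333 = 0.212781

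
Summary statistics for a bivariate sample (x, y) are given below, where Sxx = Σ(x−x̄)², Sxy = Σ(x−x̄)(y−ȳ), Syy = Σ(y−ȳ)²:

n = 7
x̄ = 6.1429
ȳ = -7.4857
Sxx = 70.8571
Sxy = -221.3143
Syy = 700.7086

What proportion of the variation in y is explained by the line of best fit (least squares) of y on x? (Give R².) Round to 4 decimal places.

0.9865

R² = Sxy²/(Sxx·Syy) = (-221.3143)²/(70.8571·700.7086) = 0.986502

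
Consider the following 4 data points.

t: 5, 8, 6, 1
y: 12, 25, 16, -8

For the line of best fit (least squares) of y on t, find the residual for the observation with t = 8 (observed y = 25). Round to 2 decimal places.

-0.44

n = 4, Σx = 20, Σy = 45, Σxy = 348, Σx² = 126
Sxx = Σx² − (Σx)²/n = 126 − 100 = 26
Sxy = Σxy − (Σx)(Σy)/n = 348 − 225 = 123
b = Sxy/Sxx = 123/26 = 4.730769
a = ȳ − b·x̄ = 11.25 − 4.730769·5 = -12.403846
ŷ(8) = -12.403846 + 4.730769·8 = 25.442308
residual = y − ŷ = 25 − 25.442308 = -0.442308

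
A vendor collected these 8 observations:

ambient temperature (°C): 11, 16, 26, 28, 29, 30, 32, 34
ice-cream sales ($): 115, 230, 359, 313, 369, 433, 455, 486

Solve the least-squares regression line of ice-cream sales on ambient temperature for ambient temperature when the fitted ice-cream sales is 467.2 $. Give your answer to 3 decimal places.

33.962

n = 8, Σx = 206, Σy = 2760, Σxy = 77818, Σx² = 5758
Sxx = Σx² − (Σx)²/n = 5758 − 5304.5 = 453.5
Sxy = Σxy − (Σx)(Σy)/n = 77818 − 71070 = 6748
b = Sxy/Sxx = 6748/453.5 = 14.879824
a = ȳ − b·x̄ = 345 − 14.879824·25.75 = -38.155458
Set a + b·x = 467.2: x = (467.2 − (-38.155458)) / 14.879824 = 33.962463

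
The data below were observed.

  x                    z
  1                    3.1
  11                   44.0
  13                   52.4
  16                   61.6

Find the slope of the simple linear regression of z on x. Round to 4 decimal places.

n = 4, Σx = 41, Σy = 161.1, Σxy = 2153.9, Σx² = 547
Sxx = Σx² − (Σx)²/n = 547 − 420.25 = 126.75
Sxy = Σxy − (Σx)(Σy)/n = 2153.9 − 1651.275 = 502.625
b = Sxy/Sxx = 502.625/126.75 = 3.965483

3.9655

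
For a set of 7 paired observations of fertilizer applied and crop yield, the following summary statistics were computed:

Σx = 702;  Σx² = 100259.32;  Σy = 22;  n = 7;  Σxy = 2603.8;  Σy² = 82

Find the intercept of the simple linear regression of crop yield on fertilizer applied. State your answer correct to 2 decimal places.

Sxx = Σx² − (Σx)²/n = 100259.32 − 70400.571429 = 29858.748571
Sxy = Σxy − (Σx)(Σy)/n = 2603.8 − 2206.285714 = 397.514286
b = Sxy/Sxx = 397.514286/29858.748571 = 0.013313
a = ȳ − b·x̄ = 3.142857 − 0.013313·100.285714 = 1.807737

1.81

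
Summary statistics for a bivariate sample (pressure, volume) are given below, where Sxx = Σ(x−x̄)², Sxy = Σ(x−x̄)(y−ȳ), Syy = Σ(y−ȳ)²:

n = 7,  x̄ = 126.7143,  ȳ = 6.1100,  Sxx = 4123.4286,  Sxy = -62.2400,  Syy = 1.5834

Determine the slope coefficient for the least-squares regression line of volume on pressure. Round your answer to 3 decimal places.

b = Sxy/Sxx = -62.24/4123.4286 = -0.015094

-0.015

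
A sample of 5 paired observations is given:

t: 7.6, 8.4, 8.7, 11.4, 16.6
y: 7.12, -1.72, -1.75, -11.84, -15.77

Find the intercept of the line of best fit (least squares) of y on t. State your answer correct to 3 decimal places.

18.556

n = 5, Σx = 52.7, Σy = -23.96, Σxy = -372.319, Σx² = 609.53
Sxx = Σx² − (Σx)²/n = 609.53 − 555.458 = 54.072
Sxy = Σxy − (Σx)(Σy)/n = -372.319 − (-252.5384) = -119.7806
b = Sxy/Sxx = -119.7806/54.072 = -2.215206
a = ȳ − b·x̄ = -4.792 − (-2.215206)·10.54 = 18.556268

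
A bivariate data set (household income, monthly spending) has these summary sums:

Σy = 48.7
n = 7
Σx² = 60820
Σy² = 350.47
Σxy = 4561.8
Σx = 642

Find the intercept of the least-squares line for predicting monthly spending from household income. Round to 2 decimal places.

2.45

Sxx = Σx² − (Σx)²/n = 60820 − 58880.571429 = 1939.428571
Sxy = Σxy − (Σx)(Σy)/n = 4561.8 − 4466.485714 = 95.314286
b = Sxy/Sxx = 95.314286/1939.428571 = 0.049146
a = ȳ − b·x̄ = 6.957143 − 0.049146·91.714286 = 2.449794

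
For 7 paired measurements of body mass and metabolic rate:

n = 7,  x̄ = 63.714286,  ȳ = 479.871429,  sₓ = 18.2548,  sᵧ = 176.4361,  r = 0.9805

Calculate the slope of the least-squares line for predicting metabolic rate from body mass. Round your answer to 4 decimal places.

9.4767

b = r · sᵧ/sₓ = 0.9805 · 176.4361/18.2548 = 9.476718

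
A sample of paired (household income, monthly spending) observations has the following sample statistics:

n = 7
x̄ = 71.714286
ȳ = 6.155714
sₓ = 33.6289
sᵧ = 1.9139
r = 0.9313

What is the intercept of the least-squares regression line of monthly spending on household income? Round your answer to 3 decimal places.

2.355

b = r · sᵧ/sₓ = 0.9313 · 1.9139/33.6289 = 0.053002
a = ȳ − b·x̄ = 6.155714 − 0.053002·71.714286 = 2.354679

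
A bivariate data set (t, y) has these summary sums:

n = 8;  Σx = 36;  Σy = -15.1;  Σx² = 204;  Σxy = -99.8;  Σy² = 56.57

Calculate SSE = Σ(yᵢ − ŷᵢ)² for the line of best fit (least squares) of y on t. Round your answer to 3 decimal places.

Sxx = Σx² − (Σx)²/n = 204 − 162 = 42
Sxy = Σxy − (Σx)(Σy)/n = -99.8 − (-67.95) = -31.85
Syy = Σy² − (Σy)²/n = 56.57 − 28.50125 = 28.06875
b = Sxy/Sxx = -31.85/42 = -0.758333
SSE = Syy − b·Sxy = 28.06875 − (-0.758333)·(-31.85) = 3.915833

3.916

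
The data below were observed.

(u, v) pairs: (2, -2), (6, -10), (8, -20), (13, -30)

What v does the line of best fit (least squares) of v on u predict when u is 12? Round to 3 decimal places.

-27.952

n = 4, Σx = 29, Σy = -62, Σxy = -614, Σx² = 273
Sxx = Σx² − (Σx)²/n = 273 − 210.25 = 62.75
Sxy = Σxy − (Σx)(Σy)/n = -614 − (-449.5) = -164.5
b = Sxy/Sxx = -164.5/62.75 = -2.621514
a = ȳ − b·x̄ = -15.5 − (-2.621514)·7.25 = 3.505976
ŷ(12) = a + b·12 = 3.505976 + (-2.621514)·12 = -27.952191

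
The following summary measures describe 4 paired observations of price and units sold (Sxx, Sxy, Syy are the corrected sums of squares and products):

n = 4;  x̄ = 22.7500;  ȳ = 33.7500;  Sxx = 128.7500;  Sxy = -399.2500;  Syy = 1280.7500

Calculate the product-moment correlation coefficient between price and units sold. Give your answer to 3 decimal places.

r = Sxy/√(Sxx·Syy) = -399.25/√(164896.5625) = -399.25/406.074578 = -0.983194

-0.983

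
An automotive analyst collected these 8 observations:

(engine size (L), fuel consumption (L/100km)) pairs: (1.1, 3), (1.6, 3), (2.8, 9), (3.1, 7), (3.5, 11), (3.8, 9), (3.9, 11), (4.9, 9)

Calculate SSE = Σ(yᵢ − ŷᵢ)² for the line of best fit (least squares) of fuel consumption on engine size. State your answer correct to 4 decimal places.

21.6575

n = 8, Σx = 24.7, Σy = 62, Σxy = 214.7, Σx² = 87.13, Σy² = 552
Sxx = Σx² − (Σx)²/n = 87.13 − 76.26125 = 10.86875
Sxy = Σxy − (Σx)(Σy)/n = 214.7 − 191.425 = 23.275
Syy = Σy² − (Σy)²/n = 552 − 480.5 = 71.5
b = Sxy/Sxx = 23.275/10.86875 = 2.141461
SSE = Syy − b·Sxy = 71.5 − 2.141461·23.275 = 21.657504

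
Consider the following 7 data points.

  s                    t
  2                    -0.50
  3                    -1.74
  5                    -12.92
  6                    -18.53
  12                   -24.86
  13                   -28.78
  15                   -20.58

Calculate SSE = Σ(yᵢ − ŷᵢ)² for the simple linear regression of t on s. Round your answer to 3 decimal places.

171.558

n = 7, Σx = 56, Σy = -107.91, Σxy = -1163.16, Σx² = 612, Σy² = 2383.4093
Sxx = Σx² − (Σx)²/n = 612 − 448 = 164
Sxy = Σxy − (Σx)(Σy)/n = -1163.16 − (-863.28) = -299.88
Syy = Σy² − (Σy)²/n = 2383.4093 − 1663.509729 = 719.899571
b = Sxy/Sxx = -299.88/164 = -1.828537
SSE = Syy − b·Sxy = 719.899571 − (-1.828537)·(-299.88) = 171.558020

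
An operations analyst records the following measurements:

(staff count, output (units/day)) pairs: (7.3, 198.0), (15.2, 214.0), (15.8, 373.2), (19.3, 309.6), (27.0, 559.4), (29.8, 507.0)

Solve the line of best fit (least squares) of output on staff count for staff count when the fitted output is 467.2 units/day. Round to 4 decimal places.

n = 6, Σx = 114.4, Σy = 2161.2, Σxy = 46782.44, Σx² = 2523.5
Sxx = Σx² − (Σx)²/n = 2523.5 − 2181.226667 = 342.273333
Sxy = Σxy − (Σx)(Σy)/n = 46782.44 − 41206.88 = 5575.56
b = Sxy/Sxx = 5575.56/342.273333 = 16.289788
a = ȳ − b·x̄ = 360.2 − 16.289788·19.066667 = 49.608044
Set a + b·x = 467.2: x = (467.2 − 49.608044) / 16.289788 = 25.635199

25.6352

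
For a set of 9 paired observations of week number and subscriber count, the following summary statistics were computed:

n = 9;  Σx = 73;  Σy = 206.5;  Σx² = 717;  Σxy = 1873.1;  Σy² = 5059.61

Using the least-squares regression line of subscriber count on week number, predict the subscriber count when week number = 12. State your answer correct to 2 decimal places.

Sxx = Σx² − (Σx)²/n = 717 − 592.111111 = 124.888889
Sxy = Σxy − (Σx)(Σy)/n = 1873.1 − 1674.944444 = 198.155556
b = Sxy/Sxx = 198.155556/124.888889 = 1.586655
a = ȳ − b·x̄ = 22.944444 − 1.586655·8.111111 = 10.074911
ŷ(12) = a + b·12 = 10.074911 + 1.586655·12 = 29.114769

29.11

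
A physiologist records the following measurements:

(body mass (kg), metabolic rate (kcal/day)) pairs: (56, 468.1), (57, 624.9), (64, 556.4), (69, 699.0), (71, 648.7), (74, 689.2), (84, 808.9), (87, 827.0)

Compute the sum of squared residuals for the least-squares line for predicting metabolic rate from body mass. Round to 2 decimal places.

16504.82

n = 8, Σx = 562, Σy = 5322.2, Σxy = 382628.6, Σx² = 40384, Σy² = 3641856.12
Sxx = Σx² − (Σx)²/n = 40384 − 39480.5 = 903.5
Sxy = Σxy − (Σx)(Σy)/n = 382628.6 − 373884.55 = 8744.05
Syy = Σy² − (Σy)²/n = 3641856.12 − 3540726.605 = 101129.515
b = Sxy/Sxx = 8744.05/903.5 = 9.677975
SSE = Syy − b·Sxy = 101129.515 − 9.677975·8744.05 = 16504.821693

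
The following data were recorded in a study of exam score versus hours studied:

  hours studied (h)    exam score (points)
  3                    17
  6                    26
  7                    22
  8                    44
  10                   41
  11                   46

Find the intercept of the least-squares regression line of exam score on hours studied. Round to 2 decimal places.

n = 6, Σx = 45, Σy = 196, Σxy = 1629, Σx² = 379
Sxx = Σx² − (Σx)²/n = 379 − 337.5 = 41.5
Sxy = Σxy − (Σx)(Σy)/n = 1629 − 1470 = 159
b = Sxy/Sxx = 159/41.5 = 3.831325
a = ȳ − b·x̄ = 32.666667 − 3.831325·7.5 = 3.931727

3.93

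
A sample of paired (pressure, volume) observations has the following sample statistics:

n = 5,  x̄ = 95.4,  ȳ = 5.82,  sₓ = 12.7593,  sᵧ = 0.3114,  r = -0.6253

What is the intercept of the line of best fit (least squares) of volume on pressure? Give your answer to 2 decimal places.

7.28

b = r · sᵧ/sₓ = -0.6253 · 0.3114/12.7593 = -0.015261
a = ȳ − b·x̄ = 5.82 − (-0.015261)·95.4 = 7.275890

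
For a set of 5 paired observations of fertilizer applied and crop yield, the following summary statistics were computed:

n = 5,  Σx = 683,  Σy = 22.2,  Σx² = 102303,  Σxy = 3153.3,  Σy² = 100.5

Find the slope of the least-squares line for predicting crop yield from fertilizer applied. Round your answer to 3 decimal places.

0.013

Sxx = Σx² − (Σx)²/n = 102303 − 93297.8 = 9005.2
Sxy = Σxy − (Σx)(Σy)/n = 3153.3 − 3032.52 = 120.78
b = Sxy/Sxx = 120.78/9005.2 = 0.013412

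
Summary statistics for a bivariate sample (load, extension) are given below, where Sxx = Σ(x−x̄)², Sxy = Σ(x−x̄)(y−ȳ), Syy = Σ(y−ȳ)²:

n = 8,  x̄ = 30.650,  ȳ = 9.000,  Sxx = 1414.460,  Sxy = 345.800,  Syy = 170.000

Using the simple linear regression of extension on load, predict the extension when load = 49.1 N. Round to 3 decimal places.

b = Sxy/Sxx = 345.8/1414.46 = 0.244475
a = ȳ − b·x̄ = 9 − 0.244475·30.65 = 1.506844
ŷ(49.1) = a + b·49.1 = 1.506844 + 0.244475·49.1 = 13.510562

13.511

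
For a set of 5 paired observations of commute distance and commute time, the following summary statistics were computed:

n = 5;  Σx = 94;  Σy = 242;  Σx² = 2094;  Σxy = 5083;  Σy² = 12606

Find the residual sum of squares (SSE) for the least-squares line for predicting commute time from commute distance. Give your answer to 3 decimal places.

22.589

Sxx = Σx² − (Σx)²/n = 2094 − 1767.2 = 326.8
Sxy = Σxy − (Σx)(Σy)/n = 5083 − 4549.6 = 533.4
Syy = Σy² − (Σy)²/n = 12606 − 11712.8 = 893.2
b = Sxy/Sxx = 533.4/326.8 = 1.632191
SSE = Syy − b·Sxy = 893.2 − 1.632191·533.4 = 22.589351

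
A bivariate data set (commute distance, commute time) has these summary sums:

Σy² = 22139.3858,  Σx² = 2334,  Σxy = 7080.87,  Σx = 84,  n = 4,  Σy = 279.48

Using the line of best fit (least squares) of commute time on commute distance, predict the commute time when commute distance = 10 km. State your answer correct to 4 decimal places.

Sxx = Σx² − (Σx)²/n = 2334 − 1764 = 570
Sxy = Σxy − (Σx)(Σy)/n = 7080.87 − 5869.08 = 1211.79
b = Sxy/Sxx = 1211.79/570 = 2.125947
a = ȳ − b·x̄ = 69.87 − 2.125947·21 = 25.225105
ŷ(10) = a + b·10 = 25.225105 + 2.125947·10 = 46.484579

46.4846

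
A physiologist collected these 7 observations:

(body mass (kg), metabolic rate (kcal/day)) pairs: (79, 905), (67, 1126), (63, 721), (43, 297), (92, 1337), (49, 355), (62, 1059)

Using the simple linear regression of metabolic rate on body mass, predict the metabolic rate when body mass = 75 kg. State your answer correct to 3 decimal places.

n = 7, Σx = 455, Σy = 5800, Σxy = 411188, Σx² = 31257
Sxx = Σx² − (Σx)²/n = 31257 − 29575 = 1682
Sxy = Σxy − (Σx)(Σy)/n = 411188 − 377000 = 34188
b = Sxy/Sxx = 34188/1682 = 20.325803
a = ȳ − b·x̄ = 828.571429 − 20.325803·65 = -492.605741
ŷ(75) = a + b·75 = -492.605741 + 20.325803·75 = 1031.829455

1031.829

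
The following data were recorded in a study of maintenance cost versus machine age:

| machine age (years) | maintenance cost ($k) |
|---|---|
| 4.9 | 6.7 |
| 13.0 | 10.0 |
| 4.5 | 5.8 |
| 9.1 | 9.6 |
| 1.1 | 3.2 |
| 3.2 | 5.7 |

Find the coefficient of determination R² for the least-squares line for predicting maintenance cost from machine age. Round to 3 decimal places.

0.914

n = 6, Σx = 35.8, Σy = 41, Σxy = 298.05, Σx² = 307.52, Σy² = 313.42
Sxx = Σx² − (Σx)²/n = 307.52 − 213.606667 = 93.913333
Sxy = Σxy − (Σx)(Σy)/n = 298.05 − 244.633333 = 53.416667
Syy = Σy² − (Σy)²/n = 313.42 − 280.166667 = 33.253333
R² = Sxy²/(Sxx·Syy) = (53.416667)²/(93.913333·33.253333) = 0.913674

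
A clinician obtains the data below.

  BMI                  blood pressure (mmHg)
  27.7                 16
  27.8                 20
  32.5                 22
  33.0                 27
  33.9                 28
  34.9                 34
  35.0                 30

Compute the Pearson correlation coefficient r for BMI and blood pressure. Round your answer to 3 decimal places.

n = 7, Σx = 224.8, Σy = 177, Σxy = 5791, Σx² = 7277.6, Σy² = 4709
Sxx = Σx² − (Σx)²/n = 7277.6 − 7219.291429 = 58.308571
Sxy = Σxy − (Σx)(Σy)/n = 5791 − 5684.228571 = 106.771429
Syy = Σy² − (Σy)²/n = 4709 − 4475.571429 = 233.428571
r = Sxy/√(Sxx·Syy) = 106.771429/√(13610.886531) = 106.771429/116.665704 = 0.915191

0.915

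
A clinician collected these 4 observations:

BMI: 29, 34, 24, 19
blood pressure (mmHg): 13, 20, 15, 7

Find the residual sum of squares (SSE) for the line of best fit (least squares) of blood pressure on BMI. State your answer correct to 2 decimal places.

18.30

n = 4, Σx = 106, Σy = 55, Σxy = 1550, Σx² = 2934, Σy² = 843
Sxx = Σx² − (Σx)²/n = 2934 − 2809 = 125
Sxy = Σxy − (Σx)(Σy)/n = 1550 − 1457.5 = 92.5
Syy = Σy² − (Σy)²/n = 843 − 756.25 = 86.75
b = Sxy/Sxx = 92.5/125 = 0.74
SSE = Syy − b·Sxy = 86.75 − 0.74·92.5 = 18.3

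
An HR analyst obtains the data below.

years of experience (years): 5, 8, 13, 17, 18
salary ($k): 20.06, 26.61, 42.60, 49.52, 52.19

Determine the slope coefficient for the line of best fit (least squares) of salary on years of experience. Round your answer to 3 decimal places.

n = 5, Σx = 61, Σy = 190.98, Σxy = 2648.24, Σx² = 871
Sxx = Σx² − (Σx)²/n = 871 − 744.2 = 126.8
Sxy = Σxy − (Σx)(Σy)/n = 2648.24 − 2329.956 = 318.284
b = Sxy/Sxx = 318.284/126.8 = 2.510126

2.510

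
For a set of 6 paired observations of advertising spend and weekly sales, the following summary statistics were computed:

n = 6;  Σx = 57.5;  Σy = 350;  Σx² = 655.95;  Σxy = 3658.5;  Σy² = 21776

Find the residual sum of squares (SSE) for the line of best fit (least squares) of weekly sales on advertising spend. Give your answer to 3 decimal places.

Sxx = Σx² − (Σx)²/n = 655.95 − 551.041667 = 104.908333
Sxy = Σxy − (Σx)(Σy)/n = 3658.5 − 3354.166667 = 304.333333
Syy = Σy² − (Σy)²/n = 21776 − 20416.666667 = 1359.333333
b = Sxy/Sxx = 304.333333/104.908333 = 2.900945
SSE = Syy − b·Sxy = 1359.333333 − 2.900945·304.333333 = 476.478990

476.479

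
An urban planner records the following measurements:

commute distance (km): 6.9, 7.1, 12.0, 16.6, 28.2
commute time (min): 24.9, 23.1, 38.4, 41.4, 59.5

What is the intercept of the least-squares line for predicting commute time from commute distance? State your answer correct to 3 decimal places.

14.205

n = 5, Σx = 70.8, Σy = 187.3, Σxy = 3161.76, Σx² = 1312.82
Sxx = Σx² − (Σx)²/n = 1312.82 − 1002.528 = 310.292
Sxy = Σxy − (Σx)(Σy)/n = 3161.76 − 2652.168 = 509.592
b = Sxy/Sxx = 509.592/310.292 = 1.642298
a = ȳ − b·x̄ = 37.46 − 1.642298·14.16 = 14.205057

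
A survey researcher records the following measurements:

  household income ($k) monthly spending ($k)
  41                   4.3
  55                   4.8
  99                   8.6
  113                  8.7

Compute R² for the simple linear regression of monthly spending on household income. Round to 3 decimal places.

0.971

n = 4, Σx = 308, Σy = 26.4, Σxy = 2274.8, Σx² = 27276, Σy² = 191.18
Sxx = Σx² − (Σx)²/n = 27276 − 23716 = 3560
Sxy = Σxy − (Σx)(Σy)/n = 2274.8 − 2032.8 = 242
Syy = Σy² − (Σy)²/n = 191.18 − 174.24 = 16.94
R² = Sxy²/(Sxx·Syy) = (242)²/(3560·16.94) = 0.971108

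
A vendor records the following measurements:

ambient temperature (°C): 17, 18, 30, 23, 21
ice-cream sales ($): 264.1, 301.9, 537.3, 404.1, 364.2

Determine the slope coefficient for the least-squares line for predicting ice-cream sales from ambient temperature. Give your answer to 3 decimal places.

n = 5, Σx = 109, Σy = 1871.6, Σxy = 42985.4, Σx² = 2483
Sxx = Σx² − (Σx)²/n = 2483 − 2376.2 = 106.8
Sxy = Σxy − (Σx)(Σy)/n = 42985.4 − 40800.88 = 2184.52
b = Sxy/Sxx = 2184.52/106.8 = 20.454307

20.454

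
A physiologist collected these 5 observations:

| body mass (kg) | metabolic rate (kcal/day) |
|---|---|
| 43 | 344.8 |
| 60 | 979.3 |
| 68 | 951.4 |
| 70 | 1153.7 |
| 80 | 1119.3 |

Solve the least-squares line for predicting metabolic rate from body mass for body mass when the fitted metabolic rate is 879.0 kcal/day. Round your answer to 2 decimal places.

n = 5, Σx = 321, Σy = 4548.5, Σxy = 308582.6, Σx² = 21373
Sxx = Σx² − (Σx)²/n = 21373 − 20608.2 = 764.8
Sxy = Σxy − (Σx)(Σy)/n = 308582.6 − 292013.7 = 16568.9
b = Sxy/Sxx = 16568.9/764.8 = 21.664357
a = ȳ − b·x̄ = 909.7 − 21.664357·64.2 = -481.151700
Set a + b·x = 879.0: x = (879.0 − (-481.151700)) / 21.664357 = 62.782926

62.78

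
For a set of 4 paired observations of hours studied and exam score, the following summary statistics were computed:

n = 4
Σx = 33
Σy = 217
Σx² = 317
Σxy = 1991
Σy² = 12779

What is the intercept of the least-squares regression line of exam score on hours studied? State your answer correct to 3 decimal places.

17.240

Sxx = Σx² − (Σx)²/n = 317 − 272.25 = 44.75
Sxy = Σxy − (Σx)(Σy)/n = 1991 − 1790.25 = 200.75
b = Sxy/Sxx = 200.75/44.75 = 4.486034
a = ȳ − b·x̄ = 54.25 − 4.486034·8.25 = 17.240223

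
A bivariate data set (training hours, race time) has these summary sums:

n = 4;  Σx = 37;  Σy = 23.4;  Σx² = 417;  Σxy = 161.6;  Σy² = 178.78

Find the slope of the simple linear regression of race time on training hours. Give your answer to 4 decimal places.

-0.7338

Sxx = Σx² − (Σx)²/n = 417 − 342.25 = 74.75
Sxy = Σxy − (Σx)(Σy)/n = 161.6 − 216.45 = -54.85
b = Sxy/Sxx = -54.85/74.75 = -0.733779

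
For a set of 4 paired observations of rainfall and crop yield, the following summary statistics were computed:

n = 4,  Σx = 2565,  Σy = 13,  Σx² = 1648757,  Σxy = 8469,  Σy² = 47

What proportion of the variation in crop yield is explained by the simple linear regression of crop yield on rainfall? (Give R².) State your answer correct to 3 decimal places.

0.939

Sxx = Σx² − (Σx)²/n = 1648757 − 1644806.25 = 3950.75
Sxy = Σxy − (Σx)(Σy)/n = 8469 − 8336.25 = 132.75
Syy = Σy² − (Σy)²/n = 47 − 42.25 = 4.75
R² = Sxy²/(Sxx·Syy) = (132.75)²/(3950.75·4.75) = 0.939066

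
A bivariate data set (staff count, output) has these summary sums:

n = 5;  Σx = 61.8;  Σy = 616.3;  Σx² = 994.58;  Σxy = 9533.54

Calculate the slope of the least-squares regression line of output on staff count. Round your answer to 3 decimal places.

8.304

Sxx = Σx² − (Σx)²/n = 994.58 − 763.848 = 230.732
Sxy = Σxy − (Σx)(Σy)/n = 9533.54 − 7617.468 = 1916.072
b = Sxy/Sxx = 1916.072/230.732 = 8.304318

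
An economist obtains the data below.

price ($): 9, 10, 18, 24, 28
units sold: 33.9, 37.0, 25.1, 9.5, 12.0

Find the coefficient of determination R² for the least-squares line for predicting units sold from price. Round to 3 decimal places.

0.920

n = 5, Σx = 89, Σy = 117.5, Σxy = 1690.9, Σx² = 1865, Σy² = 3382.47
Sxx = Σx² − (Σx)²/n = 1865 − 1584.2 = 280.8
Sxy = Σxy − (Σx)(Σy)/n = 1690.9 − 2091.5 = -400.6
Syy = Σy² − (Σy)²/n = 3382.47 − 2761.25 = 621.22
R² = Sxy²/(Sxx·Syy) = (-400.6)²/(280.8·621.22) = 0.919982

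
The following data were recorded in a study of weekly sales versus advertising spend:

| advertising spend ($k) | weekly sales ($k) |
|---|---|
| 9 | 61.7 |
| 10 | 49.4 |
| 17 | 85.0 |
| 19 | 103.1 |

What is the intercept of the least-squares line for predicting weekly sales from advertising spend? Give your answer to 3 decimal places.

12.405

n = 4, Σx = 55, Σy = 299.2, Σxy = 4453.2, Σx² = 831
Sxx = Σx² − (Σx)²/n = 831 − 756.25 = 74.75
Sxy = Σxy − (Σx)(Σy)/n = 4453.2 − 4114 = 339.2
b = Sxy/Sxx = 339.2/74.75 = 4.537793
a = ȳ − b·x̄ = 74.8 − 4.537793·13.75 = 12.405351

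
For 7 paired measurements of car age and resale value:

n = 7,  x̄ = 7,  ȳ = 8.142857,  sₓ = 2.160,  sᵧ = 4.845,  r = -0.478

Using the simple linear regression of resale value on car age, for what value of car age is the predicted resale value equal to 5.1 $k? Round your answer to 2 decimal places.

b = r · sᵧ/sₓ = -0.478 · 4.845/2.16 = -1.072181
a = ȳ − b·x̄ = 8.142857 − (-1.072181)·7 = 15.648121
Set a + b·x = 5.1: x = (5.1 − 15.648121) / (-1.072181) = 9.838008

9.84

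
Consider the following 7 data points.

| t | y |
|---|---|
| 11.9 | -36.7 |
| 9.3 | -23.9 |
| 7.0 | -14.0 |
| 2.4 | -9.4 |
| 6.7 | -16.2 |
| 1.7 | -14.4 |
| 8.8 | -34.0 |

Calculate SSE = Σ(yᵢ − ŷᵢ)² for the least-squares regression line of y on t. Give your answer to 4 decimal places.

n = 7, Σx = 47.8, Σy = -148.6, Σxy = -1211.78, Σx² = 408.08, Σy² = 3828.26
Sxx = Σx² − (Σx)²/n = 408.08 − 326.405714 = 81.674286
Sxy = Σxy − (Σx)(Σy)/n = -1211.78 − (-1014.725714) = -197.054286
Syy = Σy² − (Σy)²/n = 3828.26 − 3154.565714 = 673.694286
b = Sxy/Sxx = -197.054286/81.674286 = -2.412685
SSE = Syy − b·Sxy = 673.694286 − (-2.412685)·(-197.054286) = 198.264459

198.2645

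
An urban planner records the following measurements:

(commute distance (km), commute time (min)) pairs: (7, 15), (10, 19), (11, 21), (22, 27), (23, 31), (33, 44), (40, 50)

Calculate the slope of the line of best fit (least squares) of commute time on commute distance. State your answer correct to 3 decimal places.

1.044

n = 7, Σx = 146, Σy = 207, Σxy = 5285, Σx² = 3972
Sxx = Σx² − (Σx)²/n = 3972 − 3045.142857 = 926.857143
Sxy = Σxy − (Σx)(Σy)/n = 5285 − 4317.428571 = 967.571429
b = Sxy/Sxx = 967.571429/926.857143 = 1.043927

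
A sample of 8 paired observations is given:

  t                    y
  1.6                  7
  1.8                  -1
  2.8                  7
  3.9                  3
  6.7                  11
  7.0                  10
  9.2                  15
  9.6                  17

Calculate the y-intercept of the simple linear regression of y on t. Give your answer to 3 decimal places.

n = 8, Σx = 42.6, Σy = 69, Σxy = 485.6, Σx² = 299.54
Sxx = Σx² − (Σx)²/n = 299.54 − 226.845 = 72.695
Sxy = Σxy − (Σx)(Σy)/n = 485.6 − 367.425 = 118.175
b = Sxy/Sxx = 118.175/72.695 = 1.625628
a = ȳ − b·x̄ = 8.625 − 1.625628·5.325 = -0.031467

-0.031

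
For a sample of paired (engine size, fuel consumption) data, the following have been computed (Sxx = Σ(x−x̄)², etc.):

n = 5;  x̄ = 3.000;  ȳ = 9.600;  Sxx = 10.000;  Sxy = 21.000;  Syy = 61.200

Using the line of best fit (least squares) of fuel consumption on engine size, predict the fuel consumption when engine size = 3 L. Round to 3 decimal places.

9.600

b = Sxy/Sxx = 21/10 = 2.1
a = ȳ − b·x̄ = 9.6 − 2.1·3 = 3.3
ŷ(3) = a + b·3 = 3.3 + 2.1·3 = 9.6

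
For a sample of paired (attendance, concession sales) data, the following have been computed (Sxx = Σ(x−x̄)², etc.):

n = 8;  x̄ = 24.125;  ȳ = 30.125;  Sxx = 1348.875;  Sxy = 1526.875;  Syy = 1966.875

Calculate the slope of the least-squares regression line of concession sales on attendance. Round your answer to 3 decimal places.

b = Sxy/Sxx = 1526.875/1348.875 = 1.131962

1.132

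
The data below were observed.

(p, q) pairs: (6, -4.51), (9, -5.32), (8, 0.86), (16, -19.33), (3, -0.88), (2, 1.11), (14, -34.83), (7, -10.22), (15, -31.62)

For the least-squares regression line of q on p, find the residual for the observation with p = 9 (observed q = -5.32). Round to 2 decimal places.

n = 9, Σx = 80, Σy = -104.74, Σxy = -1411.22, Σx² = 920
Sxx = Σx² − (Σx)²/n = 920 − 711.111111 = 208.888889
Sxy = Σxy − (Σx)(Σy)/n = -1411.22 − (-931.022222) = -480.197778
b = Sxy/Sxx = -480.197778/208.888889 = -2.298819
a = ȳ − b·x̄ = -11.637778 − (-2.298819)·8.888889 = 8.796170
ŷ(9) = 8.796170 + (-2.298819)·9 = -11.893202
residual = y − ŷ = -5.32 − (-11.893202) = 6.573202

6.57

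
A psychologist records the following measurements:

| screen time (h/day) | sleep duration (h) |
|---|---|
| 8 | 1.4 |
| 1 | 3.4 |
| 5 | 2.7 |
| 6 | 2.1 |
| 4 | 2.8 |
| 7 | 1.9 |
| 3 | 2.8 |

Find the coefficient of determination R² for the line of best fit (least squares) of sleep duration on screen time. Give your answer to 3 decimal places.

n = 7, Σx = 34, Σy = 17.1, Σxy = 73.6, Σx² = 200, Σy² = 44.51
Sxx = Σx² − (Σx)²/n = 200 − 165.142857 = 34.857143
Sxy = Σxy − (Σx)(Σy)/n = 73.6 − 83.057143 = -9.457143
Syy = Σy² − (Σy)²/n = 44.51 − 41.772857 = 2.737143
R² = Sxy²/(Sxx·Syy) = (-9.457143)²/(34.857143·2.737143) = 0.937412

0.937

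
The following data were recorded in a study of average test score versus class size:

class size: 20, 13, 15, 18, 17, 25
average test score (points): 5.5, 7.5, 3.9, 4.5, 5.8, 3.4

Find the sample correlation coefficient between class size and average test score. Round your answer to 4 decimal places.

-0.6463

n = 6, Σx = 108, Σy = 30.6, Σxy = 530.6, Σx² = 2032, Σy² = 167.16
Sxx = Σx² − (Σx)²/n = 2032 − 1944 = 88
Sxy = Σxy − (Σx)(Σy)/n = 530.6 − 550.8 = -20.2
Syy = Σy² − (Σy)²/n = 167.16 − 156.06 = 11.1
r = Sxy/√(Sxx·Syy) = -20.2/√(976.8) = -20.2/31.253800 = -0.646321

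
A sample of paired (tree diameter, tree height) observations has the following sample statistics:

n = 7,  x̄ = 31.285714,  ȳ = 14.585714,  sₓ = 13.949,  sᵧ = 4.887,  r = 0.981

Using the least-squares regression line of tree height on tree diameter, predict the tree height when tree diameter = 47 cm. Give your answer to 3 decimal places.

b = r · sᵧ/sₓ = 0.981 · 4.887/13.949 = 0.343691
a = ȳ − b·x̄ = 14.585714 − 0.343691·31.285714 = 3.833093
ŷ(47) = a + b·47 = 3.833093 + 0.343691·47 = 19.986574

19.987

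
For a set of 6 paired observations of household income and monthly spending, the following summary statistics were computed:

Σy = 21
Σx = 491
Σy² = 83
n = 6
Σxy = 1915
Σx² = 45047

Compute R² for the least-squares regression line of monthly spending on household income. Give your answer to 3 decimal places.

Sxx = Σx² − (Σx)²/n = 45047 − 40180.166667 = 4866.833333
Sxy = Σxy − (Σx)(Σy)/n = 1915 − 1718.5 = 196.5
Syy = Σy² − (Σy)²/n = 83 − 73.5 = 9.5
R² = Sxy²/(Sxx·Syy) = (196.5)²/(4866.833333·9.5) = 0.835132

0.835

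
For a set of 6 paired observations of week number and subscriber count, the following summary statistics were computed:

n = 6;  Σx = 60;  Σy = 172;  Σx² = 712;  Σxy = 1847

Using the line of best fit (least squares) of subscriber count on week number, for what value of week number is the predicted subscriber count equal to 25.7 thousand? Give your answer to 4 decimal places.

Sxx = Σx² − (Σx)²/n = 712 − 600 = 112
Sxy = Σxy − (Σx)(Σy)/n = 1847 − 1720 = 127
b = Sxy/Sxx = 127/112 = 1.133929
a = ȳ − b·x̄ = 28.666667 − 1.133929·10 = 17.327381
Set a + b·x = 25.7: x = (25.7 − 17.327381) / 1.133929 = 7.383727

7.3837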